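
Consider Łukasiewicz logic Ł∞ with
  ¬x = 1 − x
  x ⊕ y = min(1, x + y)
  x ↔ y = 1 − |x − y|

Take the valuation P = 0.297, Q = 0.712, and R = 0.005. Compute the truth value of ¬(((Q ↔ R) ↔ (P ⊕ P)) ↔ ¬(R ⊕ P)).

Q ↔ R = 1 − |0.712 − 0.005| = 1 − 0.707 = 0.293
P ⊕ P = min(1, 0.297 + 0.297) = min(1, 0.594) = 0.594
(Q ↔ R) ↔ (P ⊕ P) = 1 − |0.293 − 0.594| = 1 − 0.301 = 0.699
R ⊕ P = min(1, 0.005 + 0.297) = min(1, 0.302) = 0.302
¬(R ⊕ P) = 1 − 0.302 = 0.698
((Q ↔ R) ↔ (P ⊕ P)) ↔ ¬(R ⊕ P) = 1 − |0.699 − 0.698| = 1 − 0.001 = 0.999
¬(((Q ↔ R) ↔ (P ⊕ P)) ↔ ¬(R ⊕ P)) = 1 − 0.999 = 0.001

0.001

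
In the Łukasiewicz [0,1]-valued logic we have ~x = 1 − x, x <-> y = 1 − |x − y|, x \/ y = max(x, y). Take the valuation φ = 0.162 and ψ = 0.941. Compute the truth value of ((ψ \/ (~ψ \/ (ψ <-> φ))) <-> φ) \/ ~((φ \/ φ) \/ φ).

~ψ = 1 − 0.941 = 0.059
ψ <-> φ = 1 − |0.941 − 0.162| = 1 − 0.779 = 0.221
~ψ \/ (ψ <-> φ) = max(0.059, 0.221) = 0.221
ψ \/ (~ψ \/ (ψ <-> φ)) = max(0.941, 0.221) = 0.941
(ψ \/ (~ψ \/ (ψ <-> φ))) <-> φ = 1 − |0.941 − 0.162| = 1 − 0.779 = 0.221
φ \/ φ = max(0.162, 0.162) = 0.162
(φ \/ φ) \/ φ = max(0.162, 0.162) = 0.162
~((φ \/ φ) \/ φ) = 1 − 0.162 = 0.838
((ψ \/ (~ψ \/ (ψ <-> φ))) <-> φ) \/ ~((φ \/ φ) \/ φ) = max(0.221, 0.838) = 0.838

0.838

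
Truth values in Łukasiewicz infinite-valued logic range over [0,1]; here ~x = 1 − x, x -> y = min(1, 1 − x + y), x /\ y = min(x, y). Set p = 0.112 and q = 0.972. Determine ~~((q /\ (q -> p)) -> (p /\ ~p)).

0.972

q -> p = min(1, 1 − 0.972 + 0.112) = min(1, 0.140) = 0.140
q /\ (q -> p) = min(0.972, 0.140) = 0.140
~p = 1 − 0.112 = 0.888
p /\ ~p = min(0.112, 0.888) = 0.112
(q /\ (q -> p)) -> (p /\ ~p) = min(1, 1 − 0.140 + 0.112) = min(1, 0.972) = 0.972
~((q /\ (q -> p)) -> (p /\ ~p)) = 1 − 0.972 = 0.028
~~((q /\ (q -> p)) -> (p /\ ~p)) = 1 − 0.028 = 0.972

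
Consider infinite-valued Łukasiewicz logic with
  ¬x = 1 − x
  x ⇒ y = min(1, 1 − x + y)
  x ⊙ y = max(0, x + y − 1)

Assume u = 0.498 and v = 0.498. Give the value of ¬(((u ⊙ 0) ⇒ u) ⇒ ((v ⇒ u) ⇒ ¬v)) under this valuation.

0.498

u ⊙ 0 = max(0, 0.498 + 0.000 − 1) = max(0, -0.502) = 0.000
(u ⊙ 0) ⇒ u = min(1, 1 − 0.000 + 0.498) = min(1, 1.498) = 1.000
v ⇒ u = min(1, 1 − 0.498 + 0.498) = min(1, 1.000) = 1.000
¬v = 1 − 0.498 = 0.502
(v ⇒ u) ⇒ ¬v = min(1, 1 − 1.000 + 0.502) = min(1, 0.502) = 0.502
((u ⊙ 0) ⇒ u) ⇒ ((v ⇒ u) ⇒ ¬v) = min(1, 1 − 1.000 + 0.502) = min(1, 0.502) = 0.502
¬(((u ⊙ 0) ⇒ u) ⇒ ((v ⇒ u) ⇒ ¬v)) = 1 − 0.502 = 0.498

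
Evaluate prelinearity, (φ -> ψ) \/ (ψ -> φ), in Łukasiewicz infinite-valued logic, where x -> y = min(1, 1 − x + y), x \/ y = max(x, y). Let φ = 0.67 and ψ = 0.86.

1.00

φ -> ψ = min(1, 1 − 0.67 + 0.86) = min(1, 1.19) = 1.00
ψ -> φ = min(1, 1 − 0.86 + 0.67) = min(1, 0.81) = 0.81
(φ -> ψ) \/ (ψ -> φ) = max(1.00, 0.81) = 1.00
(As expected: a Ł∞-tautology — holds in every MV-chain.)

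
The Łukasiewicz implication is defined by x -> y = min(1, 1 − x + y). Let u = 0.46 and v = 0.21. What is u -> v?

0.75

u -> v = min(1, 1 − 0.46 + 0.21) = min(1, 0.75) = 0.75
For comparison, the Gödel implication (1 if x ≤ y else y) would give 0.21.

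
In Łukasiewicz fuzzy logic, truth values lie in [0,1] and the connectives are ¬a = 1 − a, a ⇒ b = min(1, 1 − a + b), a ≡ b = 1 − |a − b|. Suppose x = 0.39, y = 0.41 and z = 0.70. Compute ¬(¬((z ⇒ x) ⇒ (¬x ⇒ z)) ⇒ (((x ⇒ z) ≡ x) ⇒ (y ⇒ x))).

z ⇒ x = min(1, 1 − 0.70 + 0.39) = min(1, 0.69) = 0.69
¬x = 1 − 0.39 = 0.61
¬x ⇒ z = min(1, 1 − 0.61 + 0.70) = min(1, 1.09) = 1.00
(z ⇒ x) ⇒ (¬x ⇒ z) = min(1, 1 − 0.69 + 1.00) = min(1, 1.31) = 1.00
¬((z ⇒ x) ⇒ (¬x ⇒ z)) = 1 − 1.00 = 0.00
x ⇒ z = min(1, 1 − 0.39 + 0.70) = min(1, 1.31) = 1.00
(x ⇒ z) ≡ x = 1 − |1.00 − 0.39| = 1 − 0.61 = 0.39
y ⇒ x = min(1, 1 − 0.41 + 0.39) = min(1, 0.98) = 0.98
((x ⇒ z) ≡ x) ⇒ (y ⇒ x) = min(1, 1 − 0.39 + 0.98) = min(1, 1.59) = 1.00
¬((z ⇒ x) ⇒ (¬x ⇒ z)) ⇒ (((x ⇒ z) ≡ x) ⇒ (y ⇒ x)) = min(1, 1 − 0.00 + 1.00) = min(1, 2.00) = 1.00
¬(¬((z ⇒ x) ⇒ (¬x ⇒ z)) ⇒ (((x ⇒ z) ≡ x) ⇒ (y ⇒ x))) = 1 − 1.00 = 0.00

0.00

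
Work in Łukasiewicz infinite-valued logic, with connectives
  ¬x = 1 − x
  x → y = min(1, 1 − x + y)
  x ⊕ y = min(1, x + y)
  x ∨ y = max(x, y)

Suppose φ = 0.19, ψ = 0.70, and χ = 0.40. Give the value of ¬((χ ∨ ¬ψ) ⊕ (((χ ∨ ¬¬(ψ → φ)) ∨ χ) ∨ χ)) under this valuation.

¬ψ = 1 − 0.70 = 0.30
χ ∨ ¬ψ = max(0.40, 0.30) = 0.40
ψ → φ = min(1, 1 − 0.70 + 0.19) = min(1, 0.49) = 0.49
¬(ψ → φ) = 1 − 0.49 = 0.51
¬¬(ψ → φ) = 1 − 0.51 = 0.49
χ ∨ ¬¬(ψ → φ) = max(0.40, 0.49) = 0.49
(χ ∨ ¬¬(ψ → φ)) ∨ χ = max(0.49, 0.40) = 0.49
((χ ∨ ¬¬(ψ → φ)) ∨ χ) ∨ χ = max(0.49, 0.40) = 0.49
(χ ∨ ¬ψ) ⊕ (((χ ∨ ¬¬(ψ → φ)) ∨ χ) ∨ χ) = min(1, 0.40 + 0.49) = min(1, 0.89) = 0.89
¬((χ ∨ ¬ψ) ⊕ (((χ ∨ ¬¬(ψ → φ)) ∨ χ) ∨ χ)) = 1 − 0.89 = 0.11

0.11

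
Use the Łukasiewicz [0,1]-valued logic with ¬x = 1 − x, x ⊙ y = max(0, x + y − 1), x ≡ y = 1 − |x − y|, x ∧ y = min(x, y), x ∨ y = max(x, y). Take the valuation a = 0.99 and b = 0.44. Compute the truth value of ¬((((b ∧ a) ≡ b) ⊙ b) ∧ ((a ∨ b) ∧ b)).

b ∧ a = min(0.44, 0.99) = 0.44
(b ∧ a) ≡ b = 1 − |0.44 − 0.44| = 1 − 0.00 = 1.00
((b ∧ a) ≡ b) ⊙ b = max(0, 1.00 + 0.44 − 1) = max(0, 0.44) = 0.44
a ∨ b = max(0.99, 0.44) = 0.99
(a ∨ b) ∧ b = min(0.99, 0.44) = 0.44
(((b ∧ a) ≡ b) ⊙ b) ∧ ((a ∨ b) ∧ b) = min(0.44, 0.44) = 0.44
¬((((b ∧ a) ≡ b) ⊙ b) ∧ ((a ∨ b) ∧ b)) = 1 − 0.44 = 0.56

0.56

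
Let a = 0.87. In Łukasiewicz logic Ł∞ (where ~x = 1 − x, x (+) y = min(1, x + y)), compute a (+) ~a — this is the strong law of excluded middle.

1.00

~a = 1 − 0.87 = 0.13
a (+) ~a = min(1, 0.87 + 0.13) = min(1, 1.00) = 1.00
(As expected: always 1 in Ł∞ since a ⊕ (1−a) = 1.)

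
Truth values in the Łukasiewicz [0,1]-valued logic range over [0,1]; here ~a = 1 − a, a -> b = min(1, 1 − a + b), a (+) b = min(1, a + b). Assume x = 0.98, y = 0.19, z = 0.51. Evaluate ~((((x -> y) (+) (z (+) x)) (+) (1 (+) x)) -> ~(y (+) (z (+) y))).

x -> y = min(1, 1 − 0.98 + 0.19) = min(1, 0.21) = 0.21
z (+) x = min(1, 0.51 + 0.98) = min(1, 1.49) = 1.00
(x -> y) (+) (z (+) x) = min(1, 0.21 + 1.00) = min(1, 1.21) = 1.00
1 (+) x = min(1, 1.00 + 0.98) = min(1, 1.98) = 1.00
((x -> y) (+) (z (+) x)) (+) (1 (+) x) = min(1, 1.00 + 1.00) = min(1, 2.00) = 1.00
z (+) y = min(1, 0.51 + 0.19) = min(1, 0.70) = 0.70
y (+) (z (+) y) = min(1, 0.19 + 0.70) = min(1, 0.89) = 0.89
~(y (+) (z (+) y)) = 1 − 0.89 = 0.11
(((x -> y) (+) (z (+) x)) (+) (1 (+) x)) -> ~(y (+) (z (+) y)) = min(1, 1 − 1.00 + 0.11) = min(1, 0.11) = 0.11
~((((x -> y) (+) (z (+) x)) (+) (1 (+) x)) -> ~(y (+) (z (+) y))) = 1 − 0.11 = 0.89

0.89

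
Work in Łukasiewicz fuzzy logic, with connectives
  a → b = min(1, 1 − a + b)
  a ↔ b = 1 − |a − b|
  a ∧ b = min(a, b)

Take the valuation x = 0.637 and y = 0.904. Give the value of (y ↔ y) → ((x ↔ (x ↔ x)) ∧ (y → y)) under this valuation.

0.637

y ↔ y = 1 − |0.904 − 0.904| = 1 − 0.000 = 1.000
x ↔ x = 1 − |0.637 − 0.637| = 1 − 0.000 = 1.000
x ↔ (x ↔ x) = 1 − |0.637 − 1.000| = 1 − 0.363 = 0.637
y → y = min(1, 1 − 0.904 + 0.904) = min(1, 1.000) = 1.000
(x ↔ (x ↔ x)) ∧ (y → y) = min(0.637, 1.000) = 0.637
(y ↔ y) → ((x ↔ (x ↔ x)) ∧ (y → y)) = min(1, 1 − 1.000 + 0.637) = min(1, 0.637) = 0.637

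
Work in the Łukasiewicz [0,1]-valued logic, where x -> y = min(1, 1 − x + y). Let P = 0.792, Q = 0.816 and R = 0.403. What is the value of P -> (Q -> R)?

Q -> R = min(1, 1 − 0.816 + 0.403) = min(1, 0.587) = 0.587
P -> (Q -> R) = min(1, 1 − 0.792 + 0.587) = min(1, 0.795) = 0.795

0.795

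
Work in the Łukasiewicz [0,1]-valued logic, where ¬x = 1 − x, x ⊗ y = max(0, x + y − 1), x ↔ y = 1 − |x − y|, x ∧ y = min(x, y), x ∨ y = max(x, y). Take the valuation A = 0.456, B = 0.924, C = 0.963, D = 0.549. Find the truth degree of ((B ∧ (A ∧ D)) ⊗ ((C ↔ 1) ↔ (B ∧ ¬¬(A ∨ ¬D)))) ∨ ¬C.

0.037

A ∧ D = min(0.456, 0.549) = 0.456
B ∧ (A ∧ D) = min(0.924, 0.456) = 0.456
C ↔ 1 = 1 − |0.963 − 1.000| = 1 − 0.037 = 0.963
¬D = 1 − 0.549 = 0.451
A ∨ ¬D = max(0.456, 0.451) = 0.456
¬(A ∨ ¬D) = 1 − 0.456 = 0.544
¬¬(A ∨ ¬D) = 1 − 0.544 = 0.456
B ∧ ¬¬(A ∨ ¬D) = min(0.924, 0.456) = 0.456
(C ↔ 1) ↔ (B ∧ ¬¬(A ∨ ¬D)) = 1 − |0.963 − 0.456| = 1 − 0.507 = 0.493
(B ∧ (A ∧ D)) ⊗ ((C ↔ 1) ↔ (B ∧ ¬¬(A ∨ ¬D))) = max(0, 0.456 + 0.493 − 1) = max(0, -0.051) = 0.000
¬C = 1 − 0.963 = 0.037
((B ∧ (A ∧ D)) ⊗ ((C ↔ 1) ↔ (B ∧ ¬¬(A ∨ ¬D)))) ∨ ¬C = max(0.000, 0.037) = 0.037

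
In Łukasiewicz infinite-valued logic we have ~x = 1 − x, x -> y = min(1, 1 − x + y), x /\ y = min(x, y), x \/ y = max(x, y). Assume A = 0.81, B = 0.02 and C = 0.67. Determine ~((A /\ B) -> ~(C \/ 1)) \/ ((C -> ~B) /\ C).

A /\ B = min(0.81, 0.02) = 0.02
C \/ 1 = max(0.67, 1.00) = 1.00
~(C \/ 1) = 1 − 1.00 = 0.00
(A /\ B) -> ~(C \/ 1) = min(1, 1 − 0.02 + 0.00) = min(1, 0.98) = 0.98
~((A /\ B) -> ~(C \/ 1)) = 1 − 0.98 = 0.02
~B = 1 − 0.02 = 0.98
C -> ~B = min(1, 1 − 0.67 + 0.98) = min(1, 1.31) = 1.00
(C -> ~B) /\ C = min(1.00, 0.67) = 0.67
~((A /\ B) -> ~(C \/ 1)) \/ ((C -> ~B) /\ C) = max(0.02, 0.67) = 0.67

0.67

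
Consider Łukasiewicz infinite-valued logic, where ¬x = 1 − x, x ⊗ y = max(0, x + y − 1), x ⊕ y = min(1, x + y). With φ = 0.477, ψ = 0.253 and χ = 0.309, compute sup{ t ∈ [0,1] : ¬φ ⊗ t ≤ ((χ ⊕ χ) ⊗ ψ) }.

¬φ = 1 − 0.477 = 0.523
So the left factor is ¬φ = 0.523.
χ ⊕ χ = min(1, 0.309 + 0.309) = min(1, 0.618) = 0.618
(χ ⊕ χ) ⊗ ψ = max(0, 0.618 + 0.253 − 1) = max(0, -0.129) = 0.000
So the right-hand bound is (χ ⊕ χ) ⊗ ψ = 0.000.
The residuum of the Łukasiewicz t-norm gives the supremum: min(1, 1 − 0.523 + 0.000).
1 − 0.523 + 0.000 = 0.477, so t = min(1, 0.477) = 0.477.
Check: 0.523 ⊗ 0.477 = max(0, 0.000) = 0.000 ≤ 0.000.

0.477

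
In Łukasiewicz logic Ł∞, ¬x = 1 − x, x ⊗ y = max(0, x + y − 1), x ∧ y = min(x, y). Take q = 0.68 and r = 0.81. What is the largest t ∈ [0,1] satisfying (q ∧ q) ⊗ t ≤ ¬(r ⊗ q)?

0.83

q ∧ q = min(0.68, 0.68) = 0.68
So the left factor is q ∧ q = 0.68.
r ⊗ q = max(0, 0.81 + 0.68 − 1) = max(0, 0.49) = 0.49
¬(r ⊗ q) = 1 − 0.49 = 0.51
So the right-hand bound is ¬(r ⊗ q) = 0.51.
The residuum of the Łukasiewicz t-norm gives the supremum: min(1, 1 − 0.68 + 0.51).
1 − 0.68 + 0.51 = 0.83, so t = min(1, 0.83) = 0.83.
Check: 0.68 ⊗ 0.83 = max(0, 0.51) = 0.51 ≤ 0.51.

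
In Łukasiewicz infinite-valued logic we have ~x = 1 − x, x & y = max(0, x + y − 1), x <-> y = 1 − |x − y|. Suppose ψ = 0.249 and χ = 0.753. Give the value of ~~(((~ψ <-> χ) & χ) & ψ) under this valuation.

0.000

~ψ = 1 − 0.249 = 0.751
~ψ <-> χ = 1 − |0.751 − 0.753| = 1 − 0.002 = 0.998
(~ψ <-> χ) & χ = max(0, 0.998 + 0.753 − 1) = max(0, 0.751) = 0.751
((~ψ <-> χ) & χ) & ψ = max(0, 0.751 + 0.249 − 1) = max(0, 0.000) = 0.000
~(((~ψ <-> χ) & χ) & ψ) = 1 − 0.000 = 1.000
~~(((~ψ <-> χ) & χ) & ψ) = 1 − 1.000 = 0.000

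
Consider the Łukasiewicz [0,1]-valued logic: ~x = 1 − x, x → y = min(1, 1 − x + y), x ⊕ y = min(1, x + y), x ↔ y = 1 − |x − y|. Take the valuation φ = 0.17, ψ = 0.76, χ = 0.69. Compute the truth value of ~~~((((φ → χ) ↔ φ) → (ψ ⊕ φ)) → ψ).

0.24

φ → χ = min(1, 1 − 0.17 + 0.69) = min(1, 1.52) = 1.00
(φ → χ) ↔ φ = 1 − |1.00 − 0.17| = 1 − 0.83 = 0.17
ψ ⊕ φ = min(1, 0.76 + 0.17) = min(1, 0.93) = 0.93
((φ → χ) ↔ φ) → (ψ ⊕ φ) = min(1, 1 − 0.17 + 0.93) = min(1, 1.76) = 1.00
(((φ → χ) ↔ φ) → (ψ ⊕ φ)) → ψ = min(1, 1 − 1.00 + 0.76) = min(1, 0.76) = 0.76
~((((φ → χ) ↔ φ) → (ψ ⊕ φ)) → ψ) = 1 − 0.76 = 0.24
~~((((φ → χ) ↔ φ) → (ψ ⊕ φ)) → ψ) = 1 − 0.24 = 0.76
~~~((((φ → χ) ↔ φ) → (ψ ⊕ φ)) → ψ) = 1 − 0.76 = 0.24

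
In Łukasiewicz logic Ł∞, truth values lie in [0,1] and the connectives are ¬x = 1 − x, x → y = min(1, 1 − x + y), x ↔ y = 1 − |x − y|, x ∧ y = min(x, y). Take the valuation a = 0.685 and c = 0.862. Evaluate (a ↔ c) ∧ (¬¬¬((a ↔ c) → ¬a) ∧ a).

a ↔ c = 1 − |0.685 − 0.862| = 1 − 0.177 = 0.823
¬a = 1 − 0.685 = 0.315
(a ↔ c) → ¬a = min(1, 1 − 0.823 + 0.315) = min(1, 0.492) = 0.492
¬((a ↔ c) → ¬a) = 1 − 0.492 = 0.508
¬¬((a ↔ c) → ¬a) = 1 − 0.508 = 0.492
¬¬¬((a ↔ c) → ¬a) = 1 − 0.492 = 0.508
¬¬¬((a ↔ c) → ¬a) ∧ a = min(0.508, 0.685) = 0.508
(a ↔ c) ∧ (¬¬¬((a ↔ c) → ¬a) ∧ a) = min(0.823, 0.508) = 0.508

0.508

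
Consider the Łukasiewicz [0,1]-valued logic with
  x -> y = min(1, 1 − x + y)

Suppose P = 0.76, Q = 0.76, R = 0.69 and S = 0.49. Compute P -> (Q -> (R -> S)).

R -> S = min(1, 1 − 0.69 + 0.49) = min(1, 0.80) = 0.80
Q -> (R -> S) = min(1, 1 − 0.76 + 0.80) = min(1, 1.04) = 1.00
P -> (Q -> (R -> S)) = min(1, 1 − 0.76 + 1.00) = min(1, 1.24) = 1.00

1.00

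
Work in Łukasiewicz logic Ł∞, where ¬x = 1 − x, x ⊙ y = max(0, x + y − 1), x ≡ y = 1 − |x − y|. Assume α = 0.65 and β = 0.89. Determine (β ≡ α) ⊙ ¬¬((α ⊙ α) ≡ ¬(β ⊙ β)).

β ≡ α = 1 − |0.89 − 0.65| = 1 − 0.24 = 0.76
α ⊙ α = max(0, 0.65 + 0.65 − 1) = max(0, 0.30) = 0.30
β ⊙ β = max(0, 0.89 + 0.89 − 1) = max(0, 0.78) = 0.78
¬(β ⊙ β) = 1 − 0.78 = 0.22
(α ⊙ α) ≡ ¬(β ⊙ β) = 1 − |0.30 − 0.22| = 1 − 0.08 = 0.92
¬((α ⊙ α) ≡ ¬(β ⊙ β)) = 1 − 0.92 = 0.08
¬¬((α ⊙ α) ≡ ¬(β ⊙ β)) = 1 − 0.08 = 0.92
(β ≡ α) ⊙ ¬¬((α ⊙ α) ≡ ¬(β ⊙ β)) = max(0, 0.76 + 0.92 − 1) = max(0, 0.68) = 0.68

0.68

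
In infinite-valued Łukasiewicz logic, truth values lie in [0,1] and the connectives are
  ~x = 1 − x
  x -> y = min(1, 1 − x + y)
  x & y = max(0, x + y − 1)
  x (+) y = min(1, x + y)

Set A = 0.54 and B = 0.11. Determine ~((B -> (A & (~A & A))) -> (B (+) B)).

~A = 1 − 0.54 = 0.46
~A & A = max(0, 0.46 + 0.54 − 1) = max(0, 0.00) = 0.00
A & (~A & A) = max(0, 0.54 + 0.00 − 1) = max(0, -0.46) = 0.00
B -> (A & (~A & A)) = min(1, 1 − 0.11 + 0.00) = min(1, 0.89) = 0.89
B (+) B = min(1, 0.11 + 0.11) = min(1, 0.22) = 0.22
(B -> (A & (~A & A))) -> (B (+) B) = min(1, 1 − 0.89 + 0.22) = min(1, 0.33) = 0.33
~((B -> (A & (~A & A))) -> (B (+) B)) = 1 − 0.33 = 0.67

0.67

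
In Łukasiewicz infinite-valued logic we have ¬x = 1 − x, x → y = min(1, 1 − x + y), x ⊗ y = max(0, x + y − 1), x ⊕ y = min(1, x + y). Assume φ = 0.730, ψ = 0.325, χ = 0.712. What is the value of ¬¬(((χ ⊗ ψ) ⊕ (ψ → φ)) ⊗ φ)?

χ ⊗ ψ = max(0, 0.712 + 0.325 − 1) = max(0, 0.037) = 0.037
ψ → φ = min(1, 1 − 0.325 + 0.730) = min(1, 1.405) = 1.000
(χ ⊗ ψ) ⊕ (ψ → φ) = min(1, 0.037 + 1.000) = min(1, 1.037) = 1.000
((χ ⊗ ψ) ⊕ (ψ → φ)) ⊗ φ = max(0, 1.000 + 0.730 − 1) = max(0, 0.730) = 0.730
¬(((χ ⊗ ψ) ⊕ (ψ → φ)) ⊗ φ) = 1 − 0.730 = 0.270
¬¬(((χ ⊗ ψ) ⊕ (ψ → φ)) ⊗ φ) = 1 − 0.270 = 0.730

0.730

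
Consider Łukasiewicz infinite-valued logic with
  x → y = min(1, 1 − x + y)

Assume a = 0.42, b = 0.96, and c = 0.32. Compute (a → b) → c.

0.32

a → b = min(1, 1 − 0.42 + 0.96) = min(1, 1.54) = 1.00
(a → b) → c = min(1, 1 − 1.00 + 0.32) = min(1, 0.32) = 0.32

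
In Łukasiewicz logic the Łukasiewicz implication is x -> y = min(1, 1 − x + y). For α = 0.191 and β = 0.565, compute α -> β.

1.000

α -> β = min(1, 1 − 0.191 + 0.565) = min(1, 1.374) = 1.000
For comparison, the Gödel implication (1 if x ≤ y else y) would give 1.000.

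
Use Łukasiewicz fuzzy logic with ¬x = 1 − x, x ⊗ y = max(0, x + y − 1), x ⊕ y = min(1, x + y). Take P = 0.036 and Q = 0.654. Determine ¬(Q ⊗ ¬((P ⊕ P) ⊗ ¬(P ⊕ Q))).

P ⊕ P = min(1, 0.036 + 0.036) = min(1, 0.072) = 0.072
P ⊕ Q = min(1, 0.036 + 0.654) = min(1, 0.690) = 0.690
¬(P ⊕ Q) = 1 − 0.690 = 0.310
(P ⊕ P) ⊗ ¬(P ⊕ Q) = max(0, 0.072 + 0.310 − 1) = max(0, -0.618) = 0.000
¬((P ⊕ P) ⊗ ¬(P ⊕ Q)) = 1 − 0.000 = 1.000
Q ⊗ ¬((P ⊕ P) ⊗ ¬(P ⊕ Q)) = max(0, 0.654 + 1.000 − 1) = max(0, 0.654) = 0.654
¬(Q ⊗ ¬((P ⊕ P) ⊗ ¬(P ⊕ Q))) = 1 − 0.654 = 0.346

0.346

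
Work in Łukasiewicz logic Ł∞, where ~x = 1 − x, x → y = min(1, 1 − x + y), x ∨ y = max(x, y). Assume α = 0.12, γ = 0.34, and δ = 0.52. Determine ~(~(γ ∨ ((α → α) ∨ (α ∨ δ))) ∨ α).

α → α = min(1, 1 − 0.12 + 0.12) = min(1, 1.00) = 1.00
α ∨ δ = max(0.12, 0.52) = 0.52
(α → α) ∨ (α ∨ δ) = max(1.00, 0.52) = 1.00
γ ∨ ((α → α) ∨ (α ∨ δ)) = max(0.34, 1.00) = 1.00
~(γ ∨ ((α → α) ∨ (α ∨ δ))) = 1 − 1.00 = 0.00
~(γ ∨ ((α → α) ∨ (α ∨ δ))) ∨ α = max(0.00, 0.12) = 0.12
~(~(γ ∨ ((α → α) ∨ (α ∨ δ))) ∨ α) = 1 − 0.12 = 0.88

0.88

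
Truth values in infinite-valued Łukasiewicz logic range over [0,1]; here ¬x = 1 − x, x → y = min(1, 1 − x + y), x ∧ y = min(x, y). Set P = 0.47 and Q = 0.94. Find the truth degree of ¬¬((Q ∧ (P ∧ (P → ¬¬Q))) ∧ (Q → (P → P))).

0.47

¬Q = 1 − 0.94 = 0.06
¬¬Q = 1 − 0.06 = 0.94
P → ¬¬Q = min(1, 1 − 0.47 + 0.94) = min(1, 1.47) = 1.00
P ∧ (P → ¬¬Q) = min(0.47, 1.00) = 0.47
Q ∧ (P ∧ (P → ¬¬Q)) = min(0.94, 0.47) = 0.47
P → P = min(1, 1 − 0.47 + 0.47) = min(1, 1.00) = 1.00
Q → (P → P) = min(1, 1 − 0.94 + 1.00) = min(1, 1.06) = 1.00
(Q ∧ (P ∧ (P → ¬¬Q))) ∧ (Q → (P → P)) = min(0.47, 1.00) = 0.47
¬((Q ∧ (P ∧ (P → ¬¬Q))) ∧ (Q → (P → P))) = 1 − 0.47 = 0.53
¬¬((Q ∧ (P ∧ (P → ¬¬Q))) ∧ (Q → (P → P))) = 1 − 0.53 = 0.47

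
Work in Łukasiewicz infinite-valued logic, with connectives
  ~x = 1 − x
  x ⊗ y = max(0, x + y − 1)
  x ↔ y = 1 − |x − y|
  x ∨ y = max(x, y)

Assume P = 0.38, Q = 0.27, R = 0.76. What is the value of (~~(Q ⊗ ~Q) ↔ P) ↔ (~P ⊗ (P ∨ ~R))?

0.38

~Q = 1 − 0.27 = 0.73
Q ⊗ ~Q = max(0, 0.27 + 0.73 − 1) = max(0, 0.00) = 0.00
~(Q ⊗ ~Q) = 1 − 0.00 = 1.00
~~(Q ⊗ ~Q) = 1 − 1.00 = 0.00
~~(Q ⊗ ~Q) ↔ P = 1 − |0.00 − 0.38| = 1 − 0.38 = 0.62
~P = 1 − 0.38 = 0.62
~R = 1 − 0.76 = 0.24
P ∨ ~R = max(0.38, 0.24) = 0.38
~P ⊗ (P ∨ ~R) = max(0, 0.62 + 0.38 − 1) = max(0, 0.00) = 0.00
(~~(Q ⊗ ~Q) ↔ P) ↔ (~P ⊗ (P ∨ ~R)) = 1 − |0.62 − 0.00| = 1 − 0.62 = 0.38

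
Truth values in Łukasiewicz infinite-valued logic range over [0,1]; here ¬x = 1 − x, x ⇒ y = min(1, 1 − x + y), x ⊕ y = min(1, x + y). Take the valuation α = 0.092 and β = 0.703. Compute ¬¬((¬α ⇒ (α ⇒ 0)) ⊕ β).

¬α = 1 − 0.092 = 0.908
α ⇒ 0 = min(1, 1 − 0.092 + 0.000) = min(1, 0.908) = 0.908
¬α ⇒ (α ⇒ 0) = min(1, 1 − 0.908 + 0.908) = min(1, 1.000) = 1.000
(¬α ⇒ (α ⇒ 0)) ⊕ β = min(1, 1.000 + 0.703) = min(1, 1.703) = 1.000
¬((¬α ⇒ (α ⇒ 0)) ⊕ β) = 1 − 1.000 = 0.000
¬¬((¬α ⇒ (α ⇒ 0)) ⊕ β) = 1 − 0.000 = 1.000

1.000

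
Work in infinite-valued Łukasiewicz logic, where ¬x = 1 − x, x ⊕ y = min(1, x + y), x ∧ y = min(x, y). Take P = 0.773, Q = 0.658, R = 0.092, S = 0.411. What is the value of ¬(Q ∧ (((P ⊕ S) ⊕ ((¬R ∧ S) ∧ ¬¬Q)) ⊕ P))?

0.342

P ⊕ S = min(1, 0.773 + 0.411) = min(1, 1.184) = 1.000
¬R = 1 − 0.092 = 0.908
¬R ∧ S = min(0.908, 0.411) = 0.411
¬Q = 1 − 0.658 = 0.342
¬¬Q = 1 − 0.342 = 0.658
(¬R ∧ S) ∧ ¬¬Q = min(0.411, 0.658) = 0.411
(P ⊕ S) ⊕ ((¬R ∧ S) ∧ ¬¬Q) = min(1, 1.000 + 0.411) = min(1, 1.411) = 1.000
((P ⊕ S) ⊕ ((¬R ∧ S) ∧ ¬¬Q)) ⊕ P = min(1, 1.000 + 0.773) = min(1, 1.773) = 1.000
Q ∧ (((P ⊕ S) ⊕ ((¬R ∧ S) ∧ ¬¬Q)) ⊕ P) = min(0.658, 1.000) = 0.658
¬(Q ∧ (((P ⊕ S) ⊕ ((¬R ∧ S) ∧ ¬¬Q)) ⊕ P)) = 1 − 0.658 = 0.342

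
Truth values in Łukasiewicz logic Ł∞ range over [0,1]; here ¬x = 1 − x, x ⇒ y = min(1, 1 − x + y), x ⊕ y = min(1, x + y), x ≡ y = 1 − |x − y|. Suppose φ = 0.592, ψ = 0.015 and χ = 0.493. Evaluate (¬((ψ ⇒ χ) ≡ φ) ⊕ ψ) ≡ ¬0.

0.423

ψ ⇒ χ = min(1, 1 − 0.015 + 0.493) = min(1, 1.478) = 1.000
(ψ ⇒ χ) ≡ φ = 1 − |1.000 − 0.592| = 1 − 0.408 = 0.592
¬((ψ ⇒ χ) ≡ φ) = 1 − 0.592 = 0.408
¬((ψ ⇒ χ) ≡ φ) ⊕ ψ = min(1, 0.408 + 0.015) = min(1, 0.423) = 0.423
¬0 = 1 − 0.000 = 1.000
(¬((ψ ⇒ χ) ≡ φ) ⊕ ψ) ≡ ¬0 = 1 − |0.423 − 1.000| = 1 − 0.577 = 0.423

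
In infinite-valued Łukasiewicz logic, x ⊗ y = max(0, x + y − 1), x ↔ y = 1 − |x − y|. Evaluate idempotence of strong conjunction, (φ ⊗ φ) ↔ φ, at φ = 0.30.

0.70

φ ⊗ φ = max(0, 0.30 + 0.30 − 1) = max(0, -0.40) = 0.00
(φ ⊗ φ) ↔ φ = 1 − |0.00 − 0.30| = 1 − 0.30 = 0.70
(The value 0.70 < 1 shows this instance is not satisfied; fails in Ł∞ since a ⊗ a = max(0, 2a−1) ≠ a in general.)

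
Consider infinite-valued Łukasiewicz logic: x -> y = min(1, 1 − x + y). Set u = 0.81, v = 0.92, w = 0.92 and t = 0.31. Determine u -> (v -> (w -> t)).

0.66

w -> t = min(1, 1 − 0.92 + 0.31) = min(1, 0.39) = 0.39
v -> (w -> t) = min(1, 1 − 0.92 + 0.39) = min(1, 0.47) = 0.47
u -> (v -> (w -> t)) = min(1, 1 − 0.81 + 0.47) = min(1, 0.66) = 0.66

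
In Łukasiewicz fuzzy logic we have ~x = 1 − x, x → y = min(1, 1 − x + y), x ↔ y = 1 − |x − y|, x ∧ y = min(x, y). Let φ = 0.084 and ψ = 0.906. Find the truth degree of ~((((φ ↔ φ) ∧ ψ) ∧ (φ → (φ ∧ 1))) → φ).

φ ↔ φ = 1 − |0.084 − 0.084| = 1 − 0.000 = 1.000
(φ ↔ φ) ∧ ψ = min(1.000, 0.906) = 0.906
φ ∧ 1 = min(0.084, 1.000) = 0.084
φ → (φ ∧ 1) = min(1, 1 − 0.084 + 0.084) = min(1, 1.000) = 1.000
((φ ↔ φ) ∧ ψ) ∧ (φ → (φ ∧ 1)) = min(0.906, 1.000) = 0.906
(((φ ↔ φ) ∧ ψ) ∧ (φ → (φ ∧ 1))) → φ = min(1, 1 − 0.906 + 0.084) = min(1, 0.178) = 0.178
~((((φ ↔ φ) ∧ ψ) ∧ (φ → (φ ∧ 1))) → φ) = 1 − 0.178 = 0.822

0.822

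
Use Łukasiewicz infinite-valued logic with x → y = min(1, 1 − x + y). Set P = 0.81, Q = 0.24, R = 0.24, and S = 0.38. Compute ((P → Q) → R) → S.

P → Q = min(1, 1 − 0.81 + 0.24) = min(1, 0.43) = 0.43
(P → Q) → R = min(1, 1 − 0.43 + 0.24) = min(1, 0.81) = 0.81
((P → Q) → R) → S = min(1, 1 − 0.81 + 0.38) = min(1, 0.57) = 0.57

0.57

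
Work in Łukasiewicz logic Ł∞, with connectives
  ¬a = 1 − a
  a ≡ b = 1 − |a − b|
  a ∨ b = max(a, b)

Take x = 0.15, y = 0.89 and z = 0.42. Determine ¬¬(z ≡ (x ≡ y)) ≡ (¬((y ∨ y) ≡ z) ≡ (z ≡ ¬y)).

0.94

x ≡ y = 1 − |0.15 − 0.89| = 1 − 0.74 = 0.26
z ≡ (x ≡ y) = 1 − |0.42 − 0.26| = 1 − 0.16 = 0.84
¬(z ≡ (x ≡ y)) = 1 − 0.84 = 0.16
¬¬(z ≡ (x ≡ y)) = 1 − 0.16 = 0.84
y ∨ y = max(0.89, 0.89) = 0.89
(y ∨ y) ≡ z = 1 − |0.89 − 0.42| = 1 − 0.47 = 0.53
¬((y ∨ y) ≡ z) = 1 − 0.53 = 0.47
¬y = 1 − 0.89 = 0.11
z ≡ ¬y = 1 − |0.42 − 0.11| = 1 − 0.31 = 0.69
¬((y ∨ y) ≡ z) ≡ (z ≡ ¬y) = 1 − |0.47 − 0.69| = 1 − 0.22 = 0.78
¬¬(z ≡ (x ≡ y)) ≡ (¬((y ∨ y) ≡ z) ≡ (z ≡ ¬y)) = 1 − |0.84 − 0.78| = 1 − 0.06 = 0.94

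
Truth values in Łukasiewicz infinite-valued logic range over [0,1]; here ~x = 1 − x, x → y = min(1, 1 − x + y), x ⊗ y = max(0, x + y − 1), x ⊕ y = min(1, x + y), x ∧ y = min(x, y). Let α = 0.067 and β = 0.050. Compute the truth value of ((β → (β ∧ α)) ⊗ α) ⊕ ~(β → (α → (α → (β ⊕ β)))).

β ∧ α = min(0.050, 0.067) = 0.050
β → (β ∧ α) = min(1, 1 − 0.050 + 0.050) = min(1, 1.000) = 1.000
(β → (β ∧ α)) ⊗ α = max(0, 1.000 + 0.067 − 1) = max(0, 0.067) = 0.067
β ⊕ β = min(1, 0.050 + 0.050) = min(1, 0.100) = 0.100
α → (β ⊕ β) = min(1, 1 − 0.067 + 0.100) = min(1, 1.033) = 1.000
α → (α → (β ⊕ β)) = min(1, 1 − 0.067 + 1.000) = min(1, 1.933) = 1.000
β → (α → (α → (β ⊕ β))) = min(1, 1 − 0.050 + 1.000) = min(1, 1.950) = 1.000
~(β → (α → (α → (β ⊕ β)))) = 1 − 1.000 = 0.000
((β → (β ∧ α)) ⊗ α) ⊕ ~(β → (α → (α → (β ⊕ β)))) = min(1, 0.067 + 0.000) = min(1, 0.067) = 0.067

0.067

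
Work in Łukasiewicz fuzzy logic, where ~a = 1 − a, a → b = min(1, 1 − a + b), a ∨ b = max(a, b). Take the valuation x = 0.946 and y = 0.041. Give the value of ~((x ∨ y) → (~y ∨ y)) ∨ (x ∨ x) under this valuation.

0.946

x ∨ y = max(0.946, 0.041) = 0.946
~y = 1 − 0.041 = 0.959
~y ∨ y = max(0.959, 0.041) = 0.959
(x ∨ y) → (~y ∨ y) = min(1, 1 − 0.946 + 0.959) = min(1, 1.013) = 1.000
~((x ∨ y) → (~y ∨ y)) = 1 − 1.000 = 0.000
x ∨ x = max(0.946, 0.946) = 0.946
~((x ∨ y) → (~y ∨ y)) ∨ (x ∨ x) = max(0.000, 0.946) = 0.946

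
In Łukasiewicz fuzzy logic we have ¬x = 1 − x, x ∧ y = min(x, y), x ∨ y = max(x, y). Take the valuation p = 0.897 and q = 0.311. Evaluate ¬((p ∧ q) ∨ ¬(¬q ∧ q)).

0.311

p ∧ q = min(0.897, 0.311) = 0.311
¬q = 1 − 0.311 = 0.689
¬q ∧ q = min(0.689, 0.311) = 0.311
¬(¬q ∧ q) = 1 − 0.311 = 0.689
(p ∧ q) ∨ ¬(¬q ∧ q) = max(0.311, 0.689) = 0.689
¬((p ∧ q) ∨ ¬(¬q ∧ q)) = 1 − 0.689 = 0.311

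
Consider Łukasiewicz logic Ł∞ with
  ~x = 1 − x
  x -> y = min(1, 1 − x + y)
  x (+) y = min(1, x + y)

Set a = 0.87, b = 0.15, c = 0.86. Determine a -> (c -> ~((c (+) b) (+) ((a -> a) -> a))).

c (+) b = min(1, 0.86 + 0.15) = min(1, 1.01) = 1.00
a -> a = min(1, 1 − 0.87 + 0.87) = min(1, 1.00) = 1.00
(a -> a) -> a = min(1, 1 − 1.00 + 0.87) = min(1, 0.87) = 0.87
(c (+) b) (+) ((a -> a) -> a) = min(1, 1.00 + 0.87) = min(1, 1.87) = 1.00
~((c (+) b) (+) ((a -> a) -> a)) = 1 − 1.00 = 0.00
c -> ~((c (+) b) (+) ((a -> a) -> a)) = min(1, 1 − 0.86 + 0.00) = min(1, 0.14) = 0.14
a -> (c -> ~((c (+) b) (+) ((a -> a) -> a))) = min(1, 1 − 0.87 + 0.14) = min(1, 0.27) = 0.27

0.27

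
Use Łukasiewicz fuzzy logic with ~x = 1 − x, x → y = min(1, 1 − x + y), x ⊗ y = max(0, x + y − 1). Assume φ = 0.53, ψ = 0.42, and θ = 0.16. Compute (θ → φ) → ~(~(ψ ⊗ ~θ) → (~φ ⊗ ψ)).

θ → φ = min(1, 1 − 0.16 + 0.53) = min(1, 1.37) = 1.00
~θ = 1 − 0.16 = 0.84
ψ ⊗ ~θ = max(0, 0.42 + 0.84 − 1) = max(0, 0.26) = 0.26
~(ψ ⊗ ~θ) = 1 − 0.26 = 0.74
~φ = 1 − 0.53 = 0.47
~φ ⊗ ψ = max(0, 0.47 + 0.42 − 1) = max(0, -0.11) = 0.00
~(ψ ⊗ ~θ) → (~φ ⊗ ψ) = min(1, 1 − 0.74 + 0.00) = min(1, 0.26) = 0.26
~(~(ψ ⊗ ~θ) → (~φ ⊗ ψ)) = 1 − 0.26 = 0.74
(θ → φ) → ~(~(ψ ⊗ ~θ) → (~φ ⊗ ψ)) = min(1, 1 − 1.00 + 0.74) = min(1, 0.74) = 0.74

0.74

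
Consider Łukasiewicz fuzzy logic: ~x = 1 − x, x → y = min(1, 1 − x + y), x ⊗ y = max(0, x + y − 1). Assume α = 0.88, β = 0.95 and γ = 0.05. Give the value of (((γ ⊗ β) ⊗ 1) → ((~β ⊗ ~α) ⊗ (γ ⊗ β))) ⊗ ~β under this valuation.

0.05

γ ⊗ β = max(0, 0.05 + 0.95 − 1) = max(0, 0.00) = 0.00
(γ ⊗ β) ⊗ 1 = max(0, 0.00 + 1.00 − 1) = max(0, 0.00) = 0.00
~β = 1 − 0.95 = 0.05
~α = 1 − 0.88 = 0.12
~β ⊗ ~α = max(0, 0.05 + 0.12 − 1) = max(0, -0.83) = 0.00
(~β ⊗ ~α) ⊗ (γ ⊗ β) = max(0, 0.00 + 0.00 − 1) = max(0, -1.00) = 0.00
((γ ⊗ β) ⊗ 1) → ((~β ⊗ ~α) ⊗ (γ ⊗ β)) = min(1, 1 − 0.00 + 0.00) = min(1, 1.00) = 1.00
(((γ ⊗ β) ⊗ 1) → ((~β ⊗ ~α) ⊗ (γ ⊗ β))) ⊗ ~β = max(0, 1.00 + 0.05 − 1) = max(0, 0.05) = 0.05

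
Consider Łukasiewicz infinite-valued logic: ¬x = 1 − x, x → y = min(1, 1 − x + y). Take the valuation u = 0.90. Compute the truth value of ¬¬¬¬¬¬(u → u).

u → u = min(1, 1 − 0.90 + 0.90) = min(1, 1.00) = 1.00
¬(u → u) = 1 − 1.00 = 0.00
¬¬(u → u) = 1 − 0.00 = 1.00
¬¬¬(u → u) = 1 − 1.00 = 0.00
¬¬¬¬(u → u) = 1 − 0.00 = 1.00
¬¬¬¬¬(u → u) = 1 − 1.00 = 0.00
¬¬¬¬¬¬(u → u) = 1 − 0.00 = 1.00

1.00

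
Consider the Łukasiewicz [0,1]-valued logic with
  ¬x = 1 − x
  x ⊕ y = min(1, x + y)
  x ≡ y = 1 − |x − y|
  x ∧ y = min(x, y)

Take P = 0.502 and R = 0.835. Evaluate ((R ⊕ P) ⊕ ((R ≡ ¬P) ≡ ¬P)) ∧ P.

0.502

R ⊕ P = min(1, 0.835 + 0.502) = min(1, 1.337) = 1.000
¬P = 1 − 0.502 = 0.498
R ≡ ¬P = 1 − |0.835 − 0.498| = 1 − 0.337 = 0.663
(R ≡ ¬P) ≡ ¬P = 1 − |0.663 − 0.498| = 1 − 0.165 = 0.835
(R ⊕ P) ⊕ ((R ≡ ¬P) ≡ ¬P) = min(1, 1.000 + 0.835) = min(1, 1.835) = 1.000
((R ⊕ P) ⊕ ((R ≡ ¬P) ≡ ¬P)) ∧ P = min(1.000, 0.502) = 0.502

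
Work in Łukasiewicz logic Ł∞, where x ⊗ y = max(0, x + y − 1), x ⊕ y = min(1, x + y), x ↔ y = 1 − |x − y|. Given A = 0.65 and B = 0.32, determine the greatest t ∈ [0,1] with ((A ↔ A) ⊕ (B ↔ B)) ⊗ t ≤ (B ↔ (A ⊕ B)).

0.35

A ↔ A = 1 − |0.65 − 0.65| = 1 − 0.00 = 1.00
B ↔ B = 1 − |0.32 − 0.32| = 1 − 0.00 = 1.00
(A ↔ A) ⊕ (B ↔ B) = min(1, 1.00 + 1.00) = min(1, 2.00) = 1.00
So the left factor is (A ↔ A) ⊕ (B ↔ B) = 1.00.
A ⊕ B = min(1, 0.65 + 0.32) = min(1, 0.97) = 0.97
B ↔ (A ⊕ B) = 1 − |0.32 − 0.97| = 1 − 0.65 = 0.35
So the right-hand bound is B ↔ (A ⊕ B) = 0.35.
The residuum of the Łukasiewicz t-norm gives the supremum: min(1, 1 − 1.00 + 0.35).
1 − 1.00 + 0.35 = 0.35, so t = min(1, 0.35) = 0.35.
Check: 1.00 ⊗ 0.35 = max(0, 0.35) = 0.35 ≤ 0.35.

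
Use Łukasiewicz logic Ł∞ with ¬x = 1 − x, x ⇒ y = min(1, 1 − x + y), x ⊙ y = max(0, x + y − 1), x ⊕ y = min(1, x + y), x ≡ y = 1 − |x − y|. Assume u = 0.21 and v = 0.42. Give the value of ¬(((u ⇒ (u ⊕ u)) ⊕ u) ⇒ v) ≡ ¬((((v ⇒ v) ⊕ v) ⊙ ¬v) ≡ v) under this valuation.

u ⊕ u = min(1, 0.21 + 0.21) = min(1, 0.42) = 0.42
u ⇒ (u ⊕ u) = min(1, 1 − 0.21 + 0.42) = min(1, 1.21) = 1.00
(u ⇒ (u ⊕ u)) ⊕ u = min(1, 1.00 + 0.21) = min(1, 1.21) = 1.00
((u ⇒ (u ⊕ u)) ⊕ u) ⇒ v = min(1, 1 − 1.00 + 0.42) = min(1, 0.42) = 0.42
¬(((u ⇒ (u ⊕ u)) ⊕ u) ⇒ v) = 1 − 0.42 = 0.58
v ⇒ v = min(1, 1 − 0.42 + 0.42) = min(1, 1.00) = 1.00
(v ⇒ v) ⊕ v = min(1, 1.00 + 0.42) = min(1, 1.42) = 1.00
¬v = 1 − 0.42 = 0.58
((v ⇒ v) ⊕ v) ⊙ ¬v = max(0, 1.00 + 0.58 − 1) = max(0, 0.58) = 0.58
(((v ⇒ v) ⊕ v) ⊙ ¬v) ≡ v = 1 − |0.58 − 0.42| = 1 − 0.16 = 0.84
¬((((v ⇒ v) ⊕ v) ⊙ ¬v) ≡ v) = 1 − 0.84 = 0.16
¬(((u ⇒ (u ⊕ u)) ⊕ u) ⇒ v) ≡ ¬((((v ⇒ v) ⊕ v) ⊙ ¬v) ≡ v) = 1 − |0.58 − 0.16| = 1 − 0.42 = 0.58

0.58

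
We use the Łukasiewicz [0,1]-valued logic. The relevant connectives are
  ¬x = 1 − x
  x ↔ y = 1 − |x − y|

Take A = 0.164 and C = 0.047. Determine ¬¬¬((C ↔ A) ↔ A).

0.719

C ↔ A = 1 − |0.047 − 0.164| = 1 − 0.117 = 0.883
(C ↔ A) ↔ A = 1 − |0.883 − 0.164| = 1 − 0.719 = 0.281
¬((C ↔ A) ↔ A) = 1 − 0.281 = 0.719
¬¬((C ↔ A) ↔ A) = 1 − 0.719 = 0.281
¬¬¬((C ↔ A) ↔ A) = 1 − 0.281 = 0.719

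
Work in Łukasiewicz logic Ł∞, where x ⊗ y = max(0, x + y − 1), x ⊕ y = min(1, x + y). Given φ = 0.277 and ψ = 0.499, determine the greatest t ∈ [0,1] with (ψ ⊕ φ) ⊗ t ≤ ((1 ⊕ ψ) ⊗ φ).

ψ ⊕ φ = min(1, 0.499 + 0.277) = min(1, 0.776) = 0.776
So the left factor is ψ ⊕ φ = 0.776.
1 ⊕ ψ = min(1, 1.000 + 0.499) = min(1, 1.499) = 1.000
(1 ⊕ ψ) ⊗ φ = max(0, 1.000 + 0.277 − 1) = max(0, 0.277) = 0.277
So the right-hand bound is (1 ⊕ ψ) ⊗ φ = 0.277.
The residuum of the Łukasiewicz t-norm gives the supremum: min(1, 1 − 0.776 + 0.277).
1 − 0.776 + 0.277 = 0.501, so t = min(1, 0.501) = 0.501.
Check: 0.776 ⊗ 0.501 = max(0, 0.277) = 0.277 ≤ 0.277.

0.501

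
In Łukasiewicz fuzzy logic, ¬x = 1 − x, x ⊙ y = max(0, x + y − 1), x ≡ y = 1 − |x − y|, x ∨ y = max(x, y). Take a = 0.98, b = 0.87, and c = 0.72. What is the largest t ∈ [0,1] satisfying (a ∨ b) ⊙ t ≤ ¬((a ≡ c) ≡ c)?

a ∨ b = max(0.98, 0.87) = 0.98
So the left factor is a ∨ b = 0.98.
a ≡ c = 1 − |0.98 − 0.72| = 1 − 0.26 = 0.74
(a ≡ c) ≡ c = 1 − |0.74 − 0.72| = 1 − 0.02 = 0.98
¬((a ≡ c) ≡ c) = 1 − 0.98 = 0.02
So the right-hand bound is ¬((a ≡ c) ≡ c) = 0.02.
The residuum of the Łukasiewicz t-norm gives the supremum: min(1, 1 − 0.98 + 0.02).
1 − 0.98 + 0.02 = 0.04, so t = min(1, 0.04) = 0.04.
Check: 0.98 ⊙ 0.04 = max(0, 0.02) = 0.02 ≤ 0.02.

0.04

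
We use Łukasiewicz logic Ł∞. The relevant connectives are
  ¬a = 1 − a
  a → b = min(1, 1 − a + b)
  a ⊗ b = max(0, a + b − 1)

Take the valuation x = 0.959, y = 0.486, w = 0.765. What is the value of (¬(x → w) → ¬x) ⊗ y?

x → w = min(1, 1 − 0.959 + 0.765) = min(1, 0.806) = 0.806
¬(x → w) = 1 − 0.806 = 0.194
¬x = 1 − 0.959 = 0.041
¬(x → w) → ¬x = min(1, 1 − 0.194 + 0.041) = min(1, 0.847) = 0.847
(¬(x → w) → ¬x) ⊗ y = max(0, 0.847 + 0.486 − 1) = max(0, 0.333) = 0.333

0.333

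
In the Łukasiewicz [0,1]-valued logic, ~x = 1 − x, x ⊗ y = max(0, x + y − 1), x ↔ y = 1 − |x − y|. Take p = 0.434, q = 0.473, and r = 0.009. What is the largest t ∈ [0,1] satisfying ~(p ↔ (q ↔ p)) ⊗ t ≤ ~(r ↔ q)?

q ↔ p = 1 − |0.473 − 0.434| = 1 − 0.039 = 0.961
p ↔ (q ↔ p) = 1 − |0.434 − 0.961| = 1 − 0.527 = 0.473
~(p ↔ (q ↔ p)) = 1 − 0.473 = 0.527
So the left factor is ~(p ↔ (q ↔ p)) = 0.527.
r ↔ q = 1 − |0.009 − 0.473| = 1 − 0.464 = 0.536
~(r ↔ q) = 1 − 0.536 = 0.464
So the right-hand bound is ~(r ↔ q) = 0.464.
The residuum of the Łukasiewicz t-norm gives the supremum: min(1, 1 − 0.527 + 0.464).
1 − 0.527 + 0.464 = 0.937, so t = min(1, 0.937) = 0.937.
Check: 0.527 ⊗ 0.937 = max(0, 0.464) = 0.464 ≤ 0.464.

0.937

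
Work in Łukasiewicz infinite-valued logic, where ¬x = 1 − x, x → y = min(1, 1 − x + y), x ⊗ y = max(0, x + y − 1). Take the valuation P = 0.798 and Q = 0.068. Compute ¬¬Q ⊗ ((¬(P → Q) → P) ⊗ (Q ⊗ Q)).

0.000

¬Q = 1 − 0.068 = 0.932
¬¬Q = 1 − 0.932 = 0.068
P → Q = min(1, 1 − 0.798 + 0.068) = min(1, 0.270) = 0.270
¬(P → Q) = 1 − 0.270 = 0.730
¬(P → Q) → P = min(1, 1 − 0.730 + 0.798) = min(1, 1.068) = 1.000
Q ⊗ Q = max(0, 0.068 + 0.068 − 1) = max(0, -0.864) = 0.000
(¬(P → Q) → P) ⊗ (Q ⊗ Q) = max(0, 1.000 + 0.000 − 1) = max(0, 0.000) = 0.000
¬¬Q ⊗ ((¬(P → Q) → P) ⊗ (Q ⊗ Q)) = max(0, 0.068 + 0.000 − 1) = max(0, -0.932) = 0.000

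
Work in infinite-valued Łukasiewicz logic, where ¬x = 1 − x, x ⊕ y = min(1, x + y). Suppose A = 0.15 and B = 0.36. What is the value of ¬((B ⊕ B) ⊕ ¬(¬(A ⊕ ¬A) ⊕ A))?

B ⊕ B = min(1, 0.36 + 0.36) = min(1, 0.72) = 0.72
¬A = 1 − 0.15 = 0.85
A ⊕ ¬A = min(1, 0.15 + 0.85) = min(1, 1.00) = 1.00
¬(A ⊕ ¬A) = 1 − 1.00 = 0.00
¬(A ⊕ ¬A) ⊕ A = min(1, 0.00 + 0.15) = min(1, 0.15) = 0.15
¬(¬(A ⊕ ¬A) ⊕ A) = 1 − 0.15 = 0.85
(B ⊕ B) ⊕ ¬(¬(A ⊕ ¬A) ⊕ A) = min(1, 0.72 + 0.85) = min(1, 1.57) = 1.00
¬((B ⊕ B) ⊕ ¬(¬(A ⊕ ¬A) ⊕ A)) = 1 − 1.00 = 0.00

0.00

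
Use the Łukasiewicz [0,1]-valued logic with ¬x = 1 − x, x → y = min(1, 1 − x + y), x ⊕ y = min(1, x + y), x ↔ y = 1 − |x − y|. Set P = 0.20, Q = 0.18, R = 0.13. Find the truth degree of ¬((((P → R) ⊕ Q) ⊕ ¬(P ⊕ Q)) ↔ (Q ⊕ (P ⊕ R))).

P → R = min(1, 1 − 0.20 + 0.13) = min(1, 0.93) = 0.93
(P → R) ⊕ Q = min(1, 0.93 + 0.18) = min(1, 1.11) = 1.00
P ⊕ Q = min(1, 0.20 + 0.18) = min(1, 0.38) = 0.38
¬(P ⊕ Q) = 1 − 0.38 = 0.62
((P → R) ⊕ Q) ⊕ ¬(P ⊕ Q) = min(1, 1.00 + 0.62) = min(1, 1.62) = 1.00
P ⊕ R = min(1, 0.20 + 0.13) = min(1, 0.33) = 0.33
Q ⊕ (P ⊕ R) = min(1, 0.18 + 0.33) = min(1, 0.51) = 0.51
(((P → R) ⊕ Q) ⊕ ¬(P ⊕ Q)) ↔ (Q ⊕ (P ⊕ R)) = 1 − |1.00 − 0.51| = 1 − 0.49 = 0.51
¬((((P → R) ⊕ Q) ⊕ ¬(P ⊕ Q)) ↔ (Q ⊕ (P ⊕ R))) = 1 − 0.51 = 0.49

0.49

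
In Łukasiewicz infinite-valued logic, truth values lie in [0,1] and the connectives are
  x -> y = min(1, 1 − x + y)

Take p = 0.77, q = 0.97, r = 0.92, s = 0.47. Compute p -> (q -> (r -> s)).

0.81

r -> s = min(1, 1 − 0.92 + 0.47) = min(1, 0.55) = 0.55
q -> (r -> s) = min(1, 1 − 0.97 + 0.55) = min(1, 0.58) = 0.58
p -> (q -> (r -> s)) = min(1, 1 − 0.77 + 0.58) = min(1, 0.81) = 0.81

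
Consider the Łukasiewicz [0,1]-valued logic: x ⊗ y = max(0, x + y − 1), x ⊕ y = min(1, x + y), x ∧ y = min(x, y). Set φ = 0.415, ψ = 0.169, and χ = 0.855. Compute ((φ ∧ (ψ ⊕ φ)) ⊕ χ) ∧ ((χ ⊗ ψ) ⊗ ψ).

ψ ⊕ φ = min(1, 0.169 + 0.415) = min(1, 0.584) = 0.584
φ ∧ (ψ ⊕ φ) = min(0.415, 0.584) = 0.415
(φ ∧ (ψ ⊕ φ)) ⊕ χ = min(1, 0.415 + 0.855) = min(1, 1.270) = 1.000
χ ⊗ ψ = max(0, 0.855 + 0.169 − 1) = max(0, 0.024) = 0.024
(χ ⊗ ψ) ⊗ ψ = max(0, 0.024 + 0.169 − 1) = max(0, -0.807) = 0.000
((φ ∧ (ψ ⊕ φ)) ⊕ χ) ∧ ((χ ⊗ ψ) ⊗ ψ) = min(1.000, 0.000) = 0.000

0.000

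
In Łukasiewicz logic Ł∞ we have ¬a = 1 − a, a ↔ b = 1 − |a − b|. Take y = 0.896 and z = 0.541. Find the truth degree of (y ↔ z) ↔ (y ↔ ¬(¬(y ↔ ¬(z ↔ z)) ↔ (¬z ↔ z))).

y ↔ z = 1 − |0.896 − 0.541| = 1 − 0.355 = 0.645
z ↔ z = 1 − |0.541 − 0.541| = 1 − 0.000 = 1.000
¬(z ↔ z) = 1 − 1.000 = 0.000
y ↔ ¬(z ↔ z) = 1 − |0.896 − 0.000| = 1 − 0.896 = 0.104
¬(y ↔ ¬(z ↔ z)) = 1 − 0.104 = 0.896
¬z = 1 − 0.541 = 0.459
¬z ↔ z = 1 − |0.459 − 0.541| = 1 − 0.082 = 0.918
¬(y ↔ ¬(z ↔ z)) ↔ (¬z ↔ z) = 1 − |0.896 − 0.918| = 1 − 0.022 = 0.978
¬(¬(y ↔ ¬(z ↔ z)) ↔ (¬z ↔ z)) = 1 − 0.978 = 0.022
y ↔ ¬(¬(y ↔ ¬(z ↔ z)) ↔ (¬z ↔ z)) = 1 − |0.896 − 0.022| = 1 − 0.874 = 0.126
(y ↔ z) ↔ (y ↔ ¬(¬(y ↔ ¬(z ↔ z)) ↔ (¬z ↔ z))) = 1 − |0.645 − 0.126| = 1 − 0.519 = 0.481

0.481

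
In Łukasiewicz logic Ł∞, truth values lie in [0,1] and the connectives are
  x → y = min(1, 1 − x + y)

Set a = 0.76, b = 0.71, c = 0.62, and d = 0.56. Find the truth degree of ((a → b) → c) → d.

0.89

a → b = min(1, 1 − 0.76 + 0.71) = min(1, 0.95) = 0.95
(a → b) → c = min(1, 1 − 0.95 + 0.62) = min(1, 0.67) = 0.67
((a → b) → c) → d = min(1, 1 − 0.67 + 0.56) = min(1, 0.89) = 0.89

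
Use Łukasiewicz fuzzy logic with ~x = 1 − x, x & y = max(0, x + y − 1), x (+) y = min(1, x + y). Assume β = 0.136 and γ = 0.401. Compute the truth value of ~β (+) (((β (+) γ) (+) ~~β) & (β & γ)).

0.864

~β = 1 − 0.136 = 0.864
β (+) γ = min(1, 0.136 + 0.401) = min(1, 0.537) = 0.537
~~β = 1 − 0.864 = 0.136
(β (+) γ) (+) ~~β = min(1, 0.537 + 0.136) = min(1, 0.673) = 0.673
β & γ = max(0, 0.136 + 0.401 − 1) = max(0, -0.463) = 0.000
((β (+) γ) (+) ~~β) & (β & γ) = max(0, 0.673 + 0.000 − 1) = max(0, -0.327) = 0.000
~β (+) (((β (+) γ) (+) ~~β) & (β & γ)) = min(1, 0.864 + 0.000) = min(1, 0.864) = 0.864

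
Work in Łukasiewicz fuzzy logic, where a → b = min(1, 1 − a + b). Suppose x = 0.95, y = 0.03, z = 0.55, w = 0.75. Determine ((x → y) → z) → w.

0.75

x → y = min(1, 1 − 0.95 + 0.03) = min(1, 0.08) = 0.08
(x → y) → z = min(1, 1 − 0.08 + 0.55) = min(1, 1.47) = 1.00
((x → y) → z) → w = min(1, 1 − 1.00 + 0.75) = min(1, 0.75) = 0.75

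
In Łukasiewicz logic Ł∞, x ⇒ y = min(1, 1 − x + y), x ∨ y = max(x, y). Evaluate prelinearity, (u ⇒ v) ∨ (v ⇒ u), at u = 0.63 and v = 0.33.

u ⇒ v = min(1, 1 − 0.63 + 0.33) = min(1, 0.70) = 0.70
v ⇒ u = min(1, 1 − 0.33 + 0.63) = min(1, 1.30) = 1.00
(u ⇒ v) ∨ (v ⇒ u) = max(0.70, 1.00) = 1.00
(As expected: a Ł∞-tautology — holds in every MV-chain.)

1.00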